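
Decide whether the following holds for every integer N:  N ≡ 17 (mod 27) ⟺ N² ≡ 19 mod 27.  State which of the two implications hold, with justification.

Only the forward direction holds.

(⟹) Suppose N ≡ 17 (mod 27). Write N = 27j + 17. Then (27j + 17)² = 729j² + 918j + 289 = 27(27j² + 34j + 10) + 19, so N² ≡ 19 (mod 27).

(⟸) This fails: take N = 10. Then 10² = 100 ≡ 19 (mod 27), yet 10 ≡ 10 (mod 27), not 17.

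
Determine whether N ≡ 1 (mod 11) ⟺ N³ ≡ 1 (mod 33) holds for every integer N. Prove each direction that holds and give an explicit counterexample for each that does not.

The forward direction fails; the converse holds.

(⟸) The residues r modulo 33 with r³ ≡ 1 (mod 33) are exactly {1}, and each is ≡ 1 (mod 11).

(⟹) This fails: take N = 12. Then 12 ≡ 1 (mod 11), but 12³ = 1728 ≡ 12 (mod 33), not 1.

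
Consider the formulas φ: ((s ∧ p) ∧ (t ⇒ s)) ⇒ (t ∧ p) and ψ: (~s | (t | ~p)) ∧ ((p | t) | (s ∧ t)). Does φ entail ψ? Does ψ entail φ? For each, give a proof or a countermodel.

Only the converse holds.

(⇐) Assume the antecedent. If t is true, ((s ∧ p) ∧ (t ⇒ s)) ⇒ (t ∧ p) reduces to true regardless of the other variables. If t is false, the antecedent forces (t = F, s = F, p = T), and ((s ∧ p) ∧ (t ⇒ s)) ⇒ (t ∧ p) holds there. Either way ((s ∧ p) ∧ (t ⇒ s)) ⇒ (t ∧ p) holds.

(⇒) This fails. Under t = F, s = F, p = F, the left side is true but the right side is false.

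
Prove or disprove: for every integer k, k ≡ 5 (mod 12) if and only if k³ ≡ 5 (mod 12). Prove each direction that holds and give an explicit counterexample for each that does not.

(⟹) Suppose k ≡ 5 (mod 12). Write k = 12j + 5. Then (12j + 5)³ = 1728j³ + 2160j² + 900j + 125 = 12(144j³ + 180j² + 75j + 10) + 5, so k³ ≡ 5 (mod 12).

(⟸) Conversely, suppose k³ ≡ 5 (mod 12). The only residue r in {0, …, 11} with r³ ≡ 5 (mod 12) is r = 5, so k ≡ 5 (mod 12).

The biconditional holds.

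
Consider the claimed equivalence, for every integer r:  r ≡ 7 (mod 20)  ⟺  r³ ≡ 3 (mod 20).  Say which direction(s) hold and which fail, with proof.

(→) Suppose r ≡ 7 (mod 20). Write r = 20j + 7. Then (20j + 7)³ = 8000j³ + 8400j² + 2940j + 343 = 20(400j³ + 420j² + 147j + 17) + 3, so r³ ≡ 3 (mod 20).

(←) Conversely, suppose r³ ≡ 3 (mod 20). The only residue r in {0, …, 19} with r³ ≡ 3 (mod 20) is r = 7, so r ≡ 7 (mod 20).

Equivalent; both directions hold.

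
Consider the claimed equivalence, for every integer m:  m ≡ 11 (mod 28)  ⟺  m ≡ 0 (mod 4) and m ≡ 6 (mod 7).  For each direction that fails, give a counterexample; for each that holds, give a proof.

[⇒] This fails: m = 11 gives 11 ≡ 11 (mod 28) but 11 ≡ 3 (mod 4), so the conjunction on the right does not hold.

[⇐] This fails: m = 20 satisfies both congruences on the right (20 ≡ 0 mod 4 and 20 ≡ 6 mod 7) yet 20 ≡ 20 (mod 28), not 11.

(⇒) fails and (⇐) fails.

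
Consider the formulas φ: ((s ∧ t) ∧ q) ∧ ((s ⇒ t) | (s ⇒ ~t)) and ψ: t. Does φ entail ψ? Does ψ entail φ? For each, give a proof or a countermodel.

Only the forward direction holds.

(→) Assume the antecedent. If s is true, the antecedent forces (s = T, q = T, t = T), and t holds there. If s is false, the antecedent cannot hold. Either way t holds.

(←) This fails. Under s = F, q = F, t = T, the left side is false but the right side is true.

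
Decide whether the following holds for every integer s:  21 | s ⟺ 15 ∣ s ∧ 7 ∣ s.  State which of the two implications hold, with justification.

[⇒] This fails: take s = 21. Certainly 21 ∣ 21, but 15 ∤ 21.

[⇐] Suppose 15 ∣ s and 7 ∣ s. Any common multiple of 15 and 7 is a multiple of their lcm; here gcd(15, 7) = 1, so lcm(15, 7) = 15·7 = 105, so 105 ∣ s. Since 21 ∣ 105, it follows that 21 ∣ s.

Not equivalent: only (⇐) holds.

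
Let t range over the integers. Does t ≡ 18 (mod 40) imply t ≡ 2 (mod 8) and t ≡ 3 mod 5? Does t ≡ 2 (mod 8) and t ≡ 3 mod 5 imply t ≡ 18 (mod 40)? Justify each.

[⇒] Suppose t ≡ 18 (mod 40); write t = 40j + 18. Since 8 ∣ 40, reducing mod 8 gives t ≡ 18 ≡ 2 (mod 8); since 5 ∣ 40, reducing mod 5 gives t ≡ 18 ≡ 3 (mod 5).

[⇐] Conversely, if t ≡ 2 (mod 8) and t ≡ 3 (mod 5), then by the Chinese remainder theorem t ≡ 18 (mod 40). This is exactly t ≡ 18 (mod 40).

Equivalent; both directions hold.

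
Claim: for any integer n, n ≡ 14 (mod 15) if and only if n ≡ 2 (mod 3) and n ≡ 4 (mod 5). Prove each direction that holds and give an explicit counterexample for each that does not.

(⟹) Suppose n ≡ 14 (mod 15); write n = 15j + 14. Since 3 ∣ 15, reducing mod 3 gives n ≡ 14 ≡ 2 (mod 3); since 5 ∣ 15, reducing mod 5 gives n ≡ 14 ≡ 4 (mod 5).

(⟸) Conversely, if n ≡ 2 (mod 3) and n ≡ 4 (mod 5), then by the Chinese remainder theorem n ≡ 14 (mod 15). This is exactly n ≡ 14 (mod 15).

Both directions hold; the statement is true.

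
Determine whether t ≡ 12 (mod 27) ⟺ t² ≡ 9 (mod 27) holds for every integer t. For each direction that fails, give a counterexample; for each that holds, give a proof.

Only the forward direction holds.

(⇒) Suppose t ≡ 12 (mod 27). Write t = 27j + 12. Then (27j + 12)² = 729j² + 648j + 144 = 27(27j² + 24j + 5) + 9, so t² ≡ 9 (mod 27).

(⇐) This fails: take t = 3. Then 3² = 9 ≡ 9 (mod 27), yet 3 ≡ 3 (mod 27), not 12.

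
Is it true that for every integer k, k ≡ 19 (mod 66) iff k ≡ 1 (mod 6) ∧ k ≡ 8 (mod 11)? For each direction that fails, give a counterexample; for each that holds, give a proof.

(⇐) If k ≡ 1 (mod 6) and k ≡ 8 (mod 11), then by the Chinese remainder theorem k ≡ 19 (mod 66). This is exactly k ≡ 19 (mod 66).

(⇒) Suppose k ≡ 19 (mod 66); write k = 66j + 19. Since 6 ∣ 66, reducing mod 6 gives k ≡ 19 ≡ 1 (mod 6); since 11 ∣ 66, reducing mod 11 gives k ≡ 19 ≡ 8 (mod 11).

Both directions hold.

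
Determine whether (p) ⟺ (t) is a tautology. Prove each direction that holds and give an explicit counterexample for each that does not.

(→) This fails. Under p = T, t = F, the left side is true but the right side is false.

(←) This fails. Under p = F, t = T, the left side is false but the right side is true.

Neither implication holds.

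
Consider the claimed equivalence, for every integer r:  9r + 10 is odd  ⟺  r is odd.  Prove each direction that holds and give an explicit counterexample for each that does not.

Equivalent; both directions hold.

[⇒] Suppose 9r + 10 is odd. Since 9 is odd, 9r and r have the same parity, so 9r + 10 ≡ r + 10 (mod 2). As 10 is even, 9r + 10 is odd exactly when r is odd. Thus r is odd.

[⇐] Conversely, suppose r is odd; write r = 2j + 1. Then 9r + 10 = 9·(2j + 1) + 10 = 2·9j + 19, which is odd.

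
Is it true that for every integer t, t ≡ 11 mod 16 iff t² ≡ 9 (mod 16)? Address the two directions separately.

Not equivalent: only (⇒) holds.

[⇒] Suppose t ≡ 11 mod 16. Write t = 16j + 11. Then (16j + 11)² = 256j² + 352j + 121 = 16(16j² + 22j + 7) + 9, so t² ≡ 9 (mod 16).

[⇐] This fails: take t = 3. Then 3² = 9 ≡ 9 (mod 16), yet 3 ≡ 3 (mod 16), not 11.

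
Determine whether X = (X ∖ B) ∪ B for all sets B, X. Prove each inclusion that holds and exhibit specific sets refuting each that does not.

Only the forward inclusion holds.

Forward inclusion. Let x ∈ X. Then either x ∈ X and x ∉ B; or x ∈ B ∩ X. In each case x ∈ (X ∖ B) ∪ B, so X ⊆ (X ∖ B) ∪ B.

Reverse inclusion. This inclusion fails. Take B = {1}, X = ∅; then 1 ∈ (X ∖ B) ∪ B but 1 ∉ X.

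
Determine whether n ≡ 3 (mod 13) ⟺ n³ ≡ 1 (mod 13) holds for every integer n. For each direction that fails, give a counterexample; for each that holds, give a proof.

(⇒) Suppose n ≡ 3 (mod 13). Write n = 13j + 3. Then (13j + 3)³ = 2197j³ + 1521j² + 351j + 27 = 13(169j³ + 117j² + 27j + 2) + 1, so n³ ≡ 1 (mod 13).

(⇐) This fails: take n = 1. Then 1³ = 1 ≡ 1 (mod 13), yet 1 ≡ 1 (mod 13), not 3.

Not equivalent: only (⇒) holds.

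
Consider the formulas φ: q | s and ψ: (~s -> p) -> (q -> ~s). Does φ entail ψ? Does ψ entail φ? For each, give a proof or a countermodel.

Neither direction holds.

Forward direction. This fails. Under s = T, p = F, q = T, the left side is true but the right side is false.

Converse. This fails. Under s = F, p = F, q = F, the left side is false but the right side is true.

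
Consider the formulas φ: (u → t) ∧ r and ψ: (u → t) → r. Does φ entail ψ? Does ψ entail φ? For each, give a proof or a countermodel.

Not equivalent: only (⇒) holds.

(⇐) This fails. Under u = T, t = F, r = F, the left side is false but the right side is true.

(⇒) Assume the antecedent. If u is true, the antecedent forces (u = T, t = T, r = T), and (u → t) → r holds there. If u is false, the antecedent forces (u = F, t = F, r = T) or (u = F, t = T, r = T), and (u → t) → r holds there. Either way (u → t) → r holds.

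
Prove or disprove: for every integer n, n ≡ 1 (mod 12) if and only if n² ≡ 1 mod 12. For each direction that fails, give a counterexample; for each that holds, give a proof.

Only the forward implication holds.

[⇐] This fails: take n = 5. Then 5² = 25 ≡ 1 (mod 12), yet 5 ≡ 5 (mod 12), not 1.

[⇒] Suppose n ≡ 1 (mod 12). Write n = 12j + 1. Then (12j + 1)² = 144j² + 24j + 1 = 12(12j² + 2j) + 1, so n² ≡ 1 (mod 12).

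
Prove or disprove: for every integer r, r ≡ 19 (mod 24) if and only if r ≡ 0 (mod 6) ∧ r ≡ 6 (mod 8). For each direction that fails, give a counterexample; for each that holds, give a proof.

Both directions fail.

Forward direction. This fails: r = 19 gives 19 ≡ 19 (mod 24) but 19 ≡ 1 (mod 6), so the conjunction on the right does not hold.

Converse. This fails: r = 6 satisfies both congruences on the right (6 ≡ 0 mod 6 and 6 ≡ 6 mod 8) yet 6 ≡ 6 (mod 24), not 19.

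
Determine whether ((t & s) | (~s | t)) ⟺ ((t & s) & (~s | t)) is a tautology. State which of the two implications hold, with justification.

Forward direction. This fails. Under t = F, s = F, the left side is true but the right side is false.

Converse. Assume the antecedent. If t is true, (t & s) | (~s | t) reduces to true regardless of the other variables. If t is false, the antecedent cannot hold. Either way (t & s) | (~s | t) holds.

Only the converse holds.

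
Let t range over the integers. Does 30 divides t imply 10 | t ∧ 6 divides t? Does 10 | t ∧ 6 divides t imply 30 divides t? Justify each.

[⇒] If 30 ∣ t, write t = 30q. Since 30 = 3·10, t = 10·(3q), so 10 ∣ t; and since 30 = 5·6, t = 6·(5q), so 6 ∣ t.

[⇐] Suppose 10 ∣ t and 6 ∣ t. Any common multiple of 10 and 6 is a multiple of their lcm; here lcm(10, 6) = 10·6/gcd(10, 6) = 60/2 = 30, so 30 ∣ t.

The biconditional holds.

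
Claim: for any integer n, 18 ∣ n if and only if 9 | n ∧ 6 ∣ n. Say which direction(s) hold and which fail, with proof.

Both directions hold; the statement is true.

Forward direction. If 18 ∣ n, write n = 18q. Since 18 = 2·9, n = 9·(2q), so 9 ∣ n; and since 18 = 3·6, n = 6·(3q), so 6 ∣ n.

Converse. Suppose 9 ∣ n and 6 ∣ n. Any common multiple of 9 and 6 is a multiple of their lcm; here lcm(9, 6) = 9·6/gcd(9, 6) = 54/3 = 18, so 18 ∣ n.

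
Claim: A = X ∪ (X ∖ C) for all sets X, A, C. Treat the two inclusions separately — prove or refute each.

Neither inclusion holds.

Forward inclusion. This inclusion fails. Take X = ∅, A = {1}, C = ∅; then 1 ∈ A but 1 ∉ X ∪ (X ∖ C).

Reverse inclusion. This inclusion fails. Take X = {1}, A = ∅, C = ∅; then 1 ∈ X ∪ (X ∖ C) but 1 ∉ A.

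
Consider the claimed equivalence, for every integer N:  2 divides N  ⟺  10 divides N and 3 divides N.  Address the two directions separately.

The forward direction fails; the converse holds.

(⟹) This fails: take N = 2. Certainly 2 ∣ 2, but 10 ∤ 2.

(⟸) Suppose 10 ∣ N and 3 ∣ N. Any common multiple of 10 and 3 is a multiple of their lcm; here gcd(10, 3) = 1, so lcm(10, 3) = 10·3 = 30, so 30 ∣ N. Since 2 ∣ 30, it follows that 2 ∣ N.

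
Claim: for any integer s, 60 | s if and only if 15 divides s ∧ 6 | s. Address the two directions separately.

Only the forward implication holds.

(→) If 60 ∣ s, write s = 60q. Since 60 = 4·15, s = 15·(4q), so 15 ∣ s; and since 60 = 10·6, s = 6·(10q), so 6 ∣ s.

(←) This fails: take s = 30. Both 15 ∣ 30 and 6 ∣ 30, yet 30 is not a multiple of 60 (since 30 = 0·60 + 30), so 60 ∤ 30.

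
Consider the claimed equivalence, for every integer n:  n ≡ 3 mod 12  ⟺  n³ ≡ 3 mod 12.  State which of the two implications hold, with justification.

[⇒] Suppose n ≡ 3 mod 12. Write n = 12j + 3. Then (12j + 3)³ = 1728j³ + 1296j² + 324j + 27 = 12(144j³ + 108j² + 27j + 2) + 3, so n³ ≡ 3 (mod 12).

[⇐] Conversely, suppose n³ ≡ 3 (mod 12). The only residue r in {0, …, 11} with r³ ≡ 3 (mod 12) is r = 3, so n ≡ 3 (mod 12).

The biconditional holds.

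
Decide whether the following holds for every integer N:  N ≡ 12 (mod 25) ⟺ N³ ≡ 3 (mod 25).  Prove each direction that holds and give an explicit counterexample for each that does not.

Forward direction. Suppose N ≡ 12 (mod 25). Write N = 25j + 12. Then (25j + 12)³ = 15625j³ + 22500j² + 10800j + 1728 = 25(625j³ + 900j² + 432j + 69) + 3, so N³ ≡ 3 (mod 25).

Converse. Suppose N³ ≡ 3 (mod 25). The only residue r in {0, …, 24} with r³ ≡ 3 (mod 25) is r = 12, so N ≡ 12 (mod 25).

Both implications hold.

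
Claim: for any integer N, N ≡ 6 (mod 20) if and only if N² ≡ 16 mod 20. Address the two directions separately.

Forward direction. Suppose N ≡ 6 (mod 20). Write N = 20j + 6. Then (20j + 6)² = 400j² + 240j + 36 = 20(20j² + 12j + 1) + 16, so N² ≡ 16 (mod 20).

Converse. This fails: take N = 4. Then 4² = 16 ≡ 16 (mod 20), yet 4 ≡ 4 (mod 20), not 6.

The forward direction holds; the converse fails.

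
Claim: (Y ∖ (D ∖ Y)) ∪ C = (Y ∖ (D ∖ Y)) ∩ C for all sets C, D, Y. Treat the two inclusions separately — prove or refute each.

(⊇) Let x ∈ (Y ∖ (D ∖ Y)) ∩ C. Then either x ∈ C ∩ Y and x ∉ D; or x ∈ C ∩ D ∩ Y. In each case x ∈ (Y ∖ (D ∖ Y)) ∪ C, so (Y ∖ (D ∖ Y)) ∩ C ⊆ (Y ∖ (D ∖ Y)) ∪ C.

(⊆) This inclusion fails. Take C = {1}, D = ∅, Y = ∅; then 1 ∈ (Y ∖ (D ∖ Y)) ∪ C but 1 ∉ (Y ∖ (D ∖ Y)) ∩ C.

(⊆) fails; (⊇) holds.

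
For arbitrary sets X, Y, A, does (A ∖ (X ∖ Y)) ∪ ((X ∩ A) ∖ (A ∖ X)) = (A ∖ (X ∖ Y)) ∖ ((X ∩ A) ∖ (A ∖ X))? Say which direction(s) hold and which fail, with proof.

Only the reverse inclusion holds.

(⟹) This inclusion fails. Take X = {1}, Y = ∅, A = {1}; then 1 ∈ (A ∖ (X ∖ Y)) ∪ ((X ∩ A) ∖ (A ∖ X)) but 1 ∉ (A ∖ (X ∖ Y)) ∖ ((X ∩ A) ∖ (A ∖ X)).

(⟸) Let x ∈ (A ∖ (X ∖ Y)) ∖ ((X ∩ A) ∖ (A ∖ X)). Then either x ∈ A and x ∉ X, Y; or x ∈ Y ∩ A and x ∉ X. In each case x ∈ (A ∖ (X ∖ Y)) ∪ ((X ∩ A) ∖ (A ∖ X)), so (A ∖ (X ∖ Y)) ∖ ((X ∩ A) ∖ (A ∖ X)) ⊆ (A ∖ (X ∖ Y)) ∪ ((X ∩ A) ∖ (A ∖ X)).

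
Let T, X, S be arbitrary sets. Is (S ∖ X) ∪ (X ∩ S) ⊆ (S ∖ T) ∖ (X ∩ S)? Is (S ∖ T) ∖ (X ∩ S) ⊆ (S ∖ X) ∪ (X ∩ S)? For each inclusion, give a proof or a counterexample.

Only the reverse inclusion holds.

(⊆) This inclusion fails. Take T = {1}, X = ∅, S = {1}; then 1 ∈ (S ∖ X) ∪ (X ∩ S) but 1 ∉ (S ∖ T) ∖ (X ∩ S).

(⊇) Let x ∈ (S ∖ T) ∖ (X ∩ S). Then x ∈ S and x ∉ T, X, from which x ∈ (S ∖ X) ∪ (X ∩ S).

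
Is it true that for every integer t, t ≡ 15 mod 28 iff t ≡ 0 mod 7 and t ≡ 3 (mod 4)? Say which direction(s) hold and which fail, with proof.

Neither implication holds.

(⇒) This fails: t = 15 gives 15 ≡ 15 (mod 28) but 15 ≡ 1 (mod 7), so the conjunction on the right does not hold.

(⇐) This fails: t = 7 satisfies both congruences on the right (7 ≡ 0 mod 7 and 7 ≡ 3 mod 4) yet 7 ≡ 7 (mod 28), not 15.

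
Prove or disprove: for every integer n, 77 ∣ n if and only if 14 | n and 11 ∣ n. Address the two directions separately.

Only the reverse direction holds.

(→) This fails: take n = 77. Certainly 77 ∣ 77, but 14 ∤ 77.

(←) Suppose 14 ∣ n and 11 ∣ n. Any common multiple of 14 and 11 is a multiple of their lcm; here gcd(14, 11) = 1, so lcm(14, 11) = 14·11 = 154, so 154 ∣ n. Since 77 ∣ 154, it follows that 77 ∣ n.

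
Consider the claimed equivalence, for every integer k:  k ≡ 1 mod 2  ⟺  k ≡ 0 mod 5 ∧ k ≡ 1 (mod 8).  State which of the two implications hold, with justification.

(→) This fails: k = 1 gives 1 ≡ 1 (mod 2) but 1 ≡ 1 (mod 5), so the conjunction on the right does not hold.

(←) Conversely, if k ≡ 0 (mod 5) and k ≡ 1 (mod 8), then by the Chinese remainder theorem k ≡ 25 (mod 40). Since 25 ≡ 1 (mod 2) and 2 ∣ 40, we get k ≡ 1 (mod 2).

The forward direction fails; the converse holds.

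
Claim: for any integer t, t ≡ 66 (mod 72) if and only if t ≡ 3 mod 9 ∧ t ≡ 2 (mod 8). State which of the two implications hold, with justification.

(⟸) If t ≡ 3 (mod 9) and t ≡ 2 (mod 8), then by the Chinese remainder theorem t ≡ 66 (mod 72). This is exactly t ≡ 66 (mod 72).

(⟹) Suppose t ≡ 66 (mod 72); write t = 72j + 66. Since 9 ∣ 72, reducing mod 9 gives t ≡ 66 ≡ 3 (mod 9); since 8 ∣ 72, reducing mod 8 gives t ≡ 66 ≡ 2 (mod 8).

Equivalent; both directions hold.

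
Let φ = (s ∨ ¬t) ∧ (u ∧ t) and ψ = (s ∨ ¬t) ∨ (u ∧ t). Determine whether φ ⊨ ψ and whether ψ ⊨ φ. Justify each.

(⟹) Assume the antecedent. If t is true, the antecedent forces (t = T, s = T, u = T), and (s ∨ ¬t) ∨ (u ∧ t) holds there. If t is false, the antecedent cannot hold. Either way (s ∨ ¬t) ∨ (u ∧ t) holds.

(⟸) This fails. Under t = F, s = F, u = F, the left side is false but the right side is true.

Only the forward direction holds.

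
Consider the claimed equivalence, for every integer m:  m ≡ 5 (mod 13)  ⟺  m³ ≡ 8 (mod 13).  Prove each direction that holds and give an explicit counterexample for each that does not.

(→) Suppose m ≡ 5 (mod 13). Write m = 13j + 5. Then (13j + 5)³ = 2197j³ + 2535j² + 975j + 125 = 13(169j³ + 195j² + 75j + 9) + 8, so m³ ≡ 8 (mod 13).

(←) This fails: take m = 2. Then 2³ = 8 ≡ 8 (mod 13), yet 2 ≡ 2 (mod 13), not 5.

The forward direction holds; the converse fails.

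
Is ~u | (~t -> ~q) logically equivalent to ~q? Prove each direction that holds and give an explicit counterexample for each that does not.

(→) This fails. Under q = T, u = F, t = F, the left side is true but the right side is false.

(←) Assume the antecedent. If q is true, the antecedent cannot hold. If q is false, ~u | (~t -> ~q) reduces to true regardless of the other variables. Either way ~u | (~t -> ~q) holds.

(⇒) fails; (⇐) holds.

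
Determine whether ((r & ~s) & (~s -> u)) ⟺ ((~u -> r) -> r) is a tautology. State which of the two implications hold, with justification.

(→) Assume the antecedent. If r is true, (~u -> r) -> r reduces to true regardless of the other variables. If r is false, the antecedent cannot hold. Either way (~u -> r) -> r holds.

(←) This fails. Under r = F, u = F, s = F, the left side is false but the right side is true.

The forward direction holds; the converse fails.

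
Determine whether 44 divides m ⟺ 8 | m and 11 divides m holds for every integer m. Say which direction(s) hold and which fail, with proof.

(⟹) This fails: take m = 44. Certainly 44 ∣ 44, but 8 ∤ 44.

(⟸) Suppose 8 ∣ m and 11 ∣ m. Any common multiple of 8 and 11 is a multiple of their lcm; here gcd(8, 11) = 1, so lcm(8, 11) = 8·11 = 88, so 88 ∣ m. Since 44 ∣ 88, it follows that 44 ∣ m.

Not equivalent: only (⇐) holds.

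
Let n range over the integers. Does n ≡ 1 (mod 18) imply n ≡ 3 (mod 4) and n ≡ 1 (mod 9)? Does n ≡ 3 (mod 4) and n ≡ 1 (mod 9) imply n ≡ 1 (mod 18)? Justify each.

Converse. If n ≡ 3 (mod 4) and n ≡ 1 (mod 9), then by the Chinese remainder theorem n ≡ 19 (mod 36). Since 19 ≡ 1 (mod 18) and 18 ∣ 36, we get n ≡ 1 (mod 18).

Forward direction. This fails: n = 1 gives 1 ≡ 1 (mod 18) but 1 ≡ 1 (mod 4), so the conjunction on the right does not hold.

Not equivalent: only (⇐) holds.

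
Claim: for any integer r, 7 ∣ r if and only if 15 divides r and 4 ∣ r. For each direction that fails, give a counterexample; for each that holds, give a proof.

Both directions fail.

Forward direction. This fails: take r = 7. Certainly 7 ∣ 7, but 15 ∤ 7.

Converse. This fails: take r = 60. Both 15 ∣ 60 and 4 ∣ 60, yet 60 is not a multiple of 7 (since 60 = 8·7 + 4), so 7 ∤ 60.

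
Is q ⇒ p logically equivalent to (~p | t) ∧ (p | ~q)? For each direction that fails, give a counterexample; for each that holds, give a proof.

(⇒) This fails. Under p = T, q = F, t = F, the left side is true but the right side is false.

(⇐) Assume the antecedent. If p is true, q ⇒ p reduces to true regardless of the other variables. If p is false, the antecedent forces (p = F, q = F, t = F) or (p = F, q = F, t = T), and q ⇒ p holds there. Either way q ⇒ p holds.

(⇒) fails; (⇐) holds.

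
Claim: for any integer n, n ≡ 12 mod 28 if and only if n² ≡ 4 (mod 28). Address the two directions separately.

Forward direction. Suppose n ≡ 12 mod 28. Write n = 28j + 12. Then (28j + 12)² = 784j² + 672j + 144 = 28(28j² + 24j + 5) + 4, so n² ≡ 4 (mod 28).

Converse. This fails: take n = 2. Then 2² = 4 ≡ 4 (mod 28), yet 2 ≡ 2 (mod 28), not 12.

The forward direction holds; the converse fails.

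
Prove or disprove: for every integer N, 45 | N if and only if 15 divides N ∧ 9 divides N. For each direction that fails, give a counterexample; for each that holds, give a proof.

The biconditional holds.

(→) If 45 ∣ N, write N = 45q. Since 45 = 3·15, N = 15·(3q), so 15 ∣ N; and since 45 = 5·9, N = 9·(5q), so 9 ∣ N.

(←) Suppose 15 ∣ N and 9 ∣ N. Any common multiple of 15 and 9 is a multiple of their lcm; here lcm(15, 9) = 15·9/gcd(15, 9) = 135/3 = 45, so 45 ∣ N.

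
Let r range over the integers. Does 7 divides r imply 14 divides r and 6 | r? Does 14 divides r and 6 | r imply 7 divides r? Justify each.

(⇒) fails; (⇐) holds.

(→) This fails: take r = 7. Certainly 7 ∣ 7, but 14 ∤ 7.

(←) Suppose 14 ∣ r and 6 ∣ r. Any common multiple of 14 and 6 is a multiple of their lcm; here lcm(14, 6) = 14·6/gcd(14, 6) = 84/2 = 42, so 42 ∣ r. Since 7 ∣ 42, it follows that 7 ∣ r.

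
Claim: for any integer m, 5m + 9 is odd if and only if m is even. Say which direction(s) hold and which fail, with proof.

(→) Suppose 5m + 9 is odd. Since 5 is odd, 5m and m have the same parity, so 5m + 9 ≡ m + 9 (mod 2). As 9 is odd, 5m + 9 is odd exactly when m is even. Thus m is even.

(←) Conversely, suppose m is even; write m = 2j. Then 5m + 9 = 5·(2j) + 9 = 2·5j + 9, which is odd.

Both directions hold; the statement is true.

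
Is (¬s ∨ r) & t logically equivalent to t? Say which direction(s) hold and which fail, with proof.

The forward direction holds; the converse fails.

Converse. This fails. Under r = F, t = T, s = T, the left side is false but the right side is true.

Forward direction. Assume the antecedent. If r is true, the antecedent forces (r = T, t = T, s = F) or (r = T, t = T, s = T), and t holds there. If r is false, the antecedent forces (r = F, t = T, s = F), and t holds there. Either way t holds.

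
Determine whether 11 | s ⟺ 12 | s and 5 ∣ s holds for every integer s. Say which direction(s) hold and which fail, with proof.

(⇒) fails and (⇐) fails.

Forward direction. This fails: take s = 11. Certainly 11 ∣ 11, but 12 ∤ 11.

Converse. This fails: take s = 60. Both 12 ∣ 60 and 5 ∣ 60, yet 60 is not a multiple of 11 (since 60 = 5·11 + 5), so 11 ∤ 60.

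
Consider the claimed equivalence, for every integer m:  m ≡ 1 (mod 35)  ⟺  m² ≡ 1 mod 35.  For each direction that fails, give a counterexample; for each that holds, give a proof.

The forward direction holds; the converse fails.

(⟹) Suppose m ≡ 1 (mod 35). Write m = 35j + 1. Then (35j + 1)² = 1225j² + 70j + 1 = 35(35j² + 2j) + 1, so m² ≡ 1 (mod 35).

(⟸) This fails: take m = 6. Then 6² = 36 ≡ 1 (mod 35), yet 6 ≡ 6 (mod 35), not 1.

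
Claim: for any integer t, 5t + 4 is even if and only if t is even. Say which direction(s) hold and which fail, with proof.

The biconditional holds.

(⟹) Suppose 5t + 4 is even. Since 5 is odd, 5t and t have the same parity, so 5t + 4 ≡ t + 4 (mod 2). As 4 is even, 5t + 4 is even exactly when t is even. Thus t is even.

(⟸) Conversely, suppose t is even; write t = 2j. Then 5t + 4 = 5·(2j) + 4 = 2·5j + 4, which is even.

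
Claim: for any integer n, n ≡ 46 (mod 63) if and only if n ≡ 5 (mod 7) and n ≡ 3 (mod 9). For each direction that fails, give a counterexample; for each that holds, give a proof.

Forward direction. This fails: n = 46 gives 46 ≡ 46 (mod 63) but 46 ≡ 4 (mod 7), so the conjunction on the right does not hold.

Converse. This fails: n = 12 satisfies both congruences on the right (12 ≡ 5 mod 7 and 12 ≡ 3 mod 9) yet 12 ≡ 12 (mod 63), not 46.

(⇒) fails and (⇐) fails.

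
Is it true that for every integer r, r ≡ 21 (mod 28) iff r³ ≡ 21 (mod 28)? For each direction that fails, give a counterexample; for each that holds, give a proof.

The biconditional holds.

(→) Suppose r ≡ 21 (mod 28). Write r = 28j + 21. Then (28j + 21)³ = 21952j³ + 49392j² + 37044j + 9261 = 28(784j³ + 1764j² + 1323j + 330) + 21, so r³ ≡ 21 (mod 28).

(←) Conversely, suppose r³ ≡ 21 (mod 28). The only residue r in {0, …, 27} with r³ ≡ 21 (mod 28) is r = 21, so r ≡ 21 (mod 28).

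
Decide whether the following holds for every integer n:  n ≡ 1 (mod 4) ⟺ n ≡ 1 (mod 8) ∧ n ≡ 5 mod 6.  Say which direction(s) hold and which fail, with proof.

[⇒] This fails: n = 1 gives 1 ≡ 1 (mod 4) but 1 ≡ 1 (mod 6), so the conjunction on the right does not hold.

[⇐] Conversely, if n ≡ 1 (mod 8) and n ≡ 5 (mod 6), then by the Chinese remainder theorem n ≡ 17 (mod 24). Since 17 ≡ 1 (mod 4) and 4 ∣ 24, we get n ≡ 1 (mod 4).

Only the converse holds.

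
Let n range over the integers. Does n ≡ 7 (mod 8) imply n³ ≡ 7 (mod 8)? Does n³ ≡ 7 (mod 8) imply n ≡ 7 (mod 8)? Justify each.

Both directions hold; the statement is true.

Converse. Suppose n³ ≡ 7 (mod 8). The only residue r in {0, …, 7} with r³ ≡ 7 (mod 8) is r = 7, so n ≡ 7 (mod 8).

Forward direction. Suppose n ≡ 7 (mod 8). Write n = 8j + 7. Then (8j + 7)³ = 512j³ + 1344j² + 1176j + 343 = 8(64j³ + 168j² + 147j + 42) + 7, so n³ ≡ 7 (mod 8).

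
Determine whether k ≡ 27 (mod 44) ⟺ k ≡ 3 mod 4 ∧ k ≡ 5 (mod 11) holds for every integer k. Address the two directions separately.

Both directions hold; the statement is true.

Forward direction. Suppose k ≡ 27 (mod 44); write k = 44j + 27. Since 4 ∣ 44, reducing mod 4 gives k ≡ 27 ≡ 3 (mod 4); since 11 ∣ 44, reducing mod 11 gives k ≡ 27 ≡ 5 (mod 11).

Converse. If k ≡ 3 (mod 4) and k ≡ 5 (mod 11), then by the Chinese remainder theorem k ≡ 27 (mod 44). This is exactly k ≡ 27 (mod 44).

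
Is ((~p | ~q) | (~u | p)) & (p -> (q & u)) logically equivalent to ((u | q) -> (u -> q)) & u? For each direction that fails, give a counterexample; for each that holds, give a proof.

The forward direction fails; the converse holds.

(⇐) Assume the antecedent. If q is true, the antecedent forces (q = T, p = F, u = T) or (q = T, p = T, u = T), and the consequent holds there. If q is false, the antecedent cannot hold. Either way the consequent holds.

(⇒) This fails. Under q = F, p = F, u = F, the left side is true but the right side is false.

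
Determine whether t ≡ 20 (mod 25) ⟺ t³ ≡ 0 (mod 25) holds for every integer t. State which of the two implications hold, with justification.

(⇒) Suppose t ≡ 20 (mod 25). Write t = 25j + 20. Then (25j + 20)³ = 15625j³ + 37500j² + 30000j + 8000 = 25(625j³ + 1500j² + 1200j + 320) + 0, so t³ ≡ 0 (mod 25).

(⇐) This fails: take t = 0. Then 0³ = 0 ≡ 0 (mod 25), yet 0 ≡ 0 (mod 25), not 20.

Not equivalent: only (⇒) holds.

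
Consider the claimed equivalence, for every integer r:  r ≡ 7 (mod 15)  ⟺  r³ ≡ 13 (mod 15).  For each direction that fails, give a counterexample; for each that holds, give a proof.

Both directions hold.

(⇐) Suppose r³ ≡ 13 (mod 15). The only residue r in {0, …, 14} with r³ ≡ 13 (mod 15) is r = 7, so r ≡ 7 (mod 15).

(⇒) Suppose r ≡ 7 (mod 15). Write r = 15j + 7. Then (15j + 7)³ = 3375j³ + 4725j² + 2205j + 343 = 15(225j³ + 315j² + 147j + 22) + 13, so r³ ≡ 13 (mod 15).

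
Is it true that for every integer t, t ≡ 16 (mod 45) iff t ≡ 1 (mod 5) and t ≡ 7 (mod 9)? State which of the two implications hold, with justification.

Both implications hold.

(⟹) Suppose t ≡ 16 (mod 45); write t = 45j + 16. Since 5 ∣ 45, reducing mod 5 gives t ≡ 16 ≡ 1 (mod 5); since 9 ∣ 45, reducing mod 9 gives t ≡ 16 ≡ 7 (mod 9).

(⟸) Conversely, if t ≡ 1 (mod 5) and t ≡ 7 (mod 9), then by the Chinese remainder theorem t ≡ 16 (mod 45). This is exactly t ≡ 16 (mod 45).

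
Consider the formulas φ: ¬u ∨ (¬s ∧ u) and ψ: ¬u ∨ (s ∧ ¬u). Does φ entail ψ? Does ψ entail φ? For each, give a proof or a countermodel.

(⟹) This fails. Under u = T, s = F, the left side is true but the right side is false.

(⟸) Assume the antecedent. If u is true, the antecedent cannot hold. If u is false, ¬u ∨ (¬s ∧ u) reduces to true regardless of the other variables. Either way ¬u ∨ (¬s ∧ u) holds.

The forward direction fails; the converse holds.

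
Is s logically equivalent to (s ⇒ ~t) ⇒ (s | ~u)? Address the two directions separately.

[⇐] This fails. Under s = F, u = F, t = F, the left side is false but the right side is true.

[⇒] Assume the antecedent. If s is true, (s ⇒ ~t) ⇒ (s | ~u) reduces to true regardless of the other variables. If s is false, the antecedent cannot hold. Either way (s ⇒ ~t) ⇒ (s | ~u) holds.

Not equivalent: only (⇒) holds.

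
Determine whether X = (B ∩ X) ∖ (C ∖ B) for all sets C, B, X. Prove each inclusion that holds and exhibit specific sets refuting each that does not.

Only the reverse inclusion holds.

Reverse inclusion. Let x ∈ (B ∩ X) ∖ (C ∖ B). Then either x ∈ B ∩ X and x ∉ C; or x ∈ C ∩ B ∩ X. In each case x ∈ X, so (B ∩ X) ∖ (C ∖ B) ⊆ X.

Forward inclusion. This inclusion fails. Take C = ∅, B = ∅, X = {1}; then 1 ∈ X but 1 ∉ (B ∩ X) ∖ (C ∖ B).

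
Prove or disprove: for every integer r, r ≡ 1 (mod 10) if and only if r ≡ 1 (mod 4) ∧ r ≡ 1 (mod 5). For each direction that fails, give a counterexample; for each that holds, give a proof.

(⇒) fails; (⇐) holds.

[⇒] This fails: r = 11 gives 11 ≡ 1 (mod 10) but 11 ≡ 3 (mod 4), so the conjunction on the right does not hold.

[⇐] Conversely, if r ≡ 1 (mod 4) and r ≡ 1 (mod 5), then by the Chinese remainder theorem r ≡ 1 (mod 20). Since 1 ≡ 1 (mod 10) and 10 ∣ 20, we get r ≡ 1 (mod 10).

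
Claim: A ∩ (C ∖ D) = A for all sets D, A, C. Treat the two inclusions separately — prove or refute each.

Forward inclusion. Let x ∈ A ∩ (C ∖ D). Then x ∈ A ∩ C and x ∉ D, from which x ∈ A.

Reverse inclusion. This inclusion fails. Take D = ∅, A = {1}, C = ∅; then 1 ∈ A but 1 ∉ A ∩ (C ∖ D).

Only the forward inclusion holds.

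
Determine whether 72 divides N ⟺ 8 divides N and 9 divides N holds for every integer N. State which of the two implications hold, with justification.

Equivalent; both directions hold.

(→) If 72 ∣ N, write N = 72q. Since 72 = 9·8, N = 8·(9q), so 8 ∣ N; and since 72 = 8·9, N = 9·(8q), so 9 ∣ N.

(←) Suppose 8 ∣ N and 9 ∣ N. Any common multiple of 8 and 9 is a multiple of their lcm; here gcd(8, 9) = 1, so lcm(8, 9) = 8·9 = 72, so 72 ∣ N.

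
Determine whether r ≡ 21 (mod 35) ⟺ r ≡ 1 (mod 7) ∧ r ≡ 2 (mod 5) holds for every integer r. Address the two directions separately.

(⇒) This fails: r = 21 gives 21 ≡ 21 (mod 35) but 21 ≡ 0 (mod 7), so the conjunction on the right does not hold.

(⇐) This fails: r = 22 satisfies both congruences on the right (22 ≡ 1 mod 7 and 22 ≡ 2 mod 5) yet 22 ≡ 22 (mod 35), not 21.

Both directions fail.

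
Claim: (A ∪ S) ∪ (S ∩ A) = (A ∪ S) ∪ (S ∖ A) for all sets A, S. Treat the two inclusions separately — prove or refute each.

(⊆) Let x ∈ (A ∪ S) ∪ (S ∩ A). Then either x ∈ A and x ∉ S; or x ∈ S and x ∉ A; or x ∈ A ∩ S. In each case x ∈ (A ∪ S) ∪ (S ∖ A), so (A ∪ S) ∪ (S ∩ A) ⊆ (A ∪ S) ∪ (S ∖ A).

(⊇) Let x ∈ (A ∪ S) ∪ (S ∖ A). Then either x ∈ A and x ∉ S; or x ∈ S and x ∉ A; or x ∈ A ∩ S. In each case x ∈ (A ∪ S) ∪ (S ∩ A), so (A ∪ S) ∪ (S ∖ A) ⊆ (A ∪ S) ∪ (S ∩ A).

The two sets are equal.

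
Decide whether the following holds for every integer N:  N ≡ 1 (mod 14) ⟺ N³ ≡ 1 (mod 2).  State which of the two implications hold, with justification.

Only the forward direction holds.

[⇒] Suppose N ≡ 1 (mod 14). Then N³ ≡ 1³ = 1 (mod 14), and since 2 ∣ 14, also N³ ≡ 1 (mod 2).

[⇐] This fails: take N = 3. Then 3³ = 27 ≡ 1 (mod 2), yet 3 ≡ 3 (mod 14), not 1.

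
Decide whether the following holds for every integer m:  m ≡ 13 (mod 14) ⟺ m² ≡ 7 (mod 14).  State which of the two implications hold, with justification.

Both directions fail.

(⟹) This fails: take m = 13. Then 13 ≡ 13 (mod 14), but 13² = 169 ≡ 1 (mod 14), not 7.

(⟸) This fails: take m = 7. Then 7² = 49 ≡ 7 (mod 14), yet 7 ≡ 7 (mod 14), not 13.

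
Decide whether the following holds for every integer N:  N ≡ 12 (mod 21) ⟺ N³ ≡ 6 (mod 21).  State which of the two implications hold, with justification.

(⇐) This fails: take N = 3. Then 3³ = 27 ≡ 6 (mod 21), yet 3 ≡ 3 (mod 21), not 12.

(⇒) Suppose N ≡ 12 (mod 21). Write N = 21j + 12. Then (21j + 12)³ = 9261j³ + 15876j² + 9072j + 1728 = 21(441j³ + 756j² + 432j + 82) + 6, so N³ ≡ 6 (mod 21).

(⇒) holds; (⇐) fails.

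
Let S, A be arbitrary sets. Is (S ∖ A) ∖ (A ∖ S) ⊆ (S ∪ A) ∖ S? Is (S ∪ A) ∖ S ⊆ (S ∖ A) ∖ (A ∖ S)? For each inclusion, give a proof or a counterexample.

(⟹) This inclusion fails. Take S = {1}, A = ∅; then 1 ∈ (S ∖ A) ∖ (A ∖ S) but 1 ∉ (S ∪ A) ∖ S.

(⟸) This inclusion fails. Take S = ∅, A = {1}; then 1 ∈ (S ∪ A) ∖ S but 1 ∉ (S ∖ A) ∖ (A ∖ S).

(⊆) fails and (⊇) fails.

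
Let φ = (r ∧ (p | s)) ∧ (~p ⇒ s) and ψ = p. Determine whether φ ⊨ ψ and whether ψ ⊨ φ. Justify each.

Neither direction holds.

(⟹) This fails. Under s = T, p = F, r = T, the left side is true but the right side is false.

(⟸) This fails. Under s = F, p = T, r = F, the left side is false but the right side is true.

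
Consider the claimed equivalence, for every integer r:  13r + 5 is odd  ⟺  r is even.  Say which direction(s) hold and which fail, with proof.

(←) Suppose r is even; write r = 2j. Then 13r + 5 = 13·(2j) + 5 = 2·13j + 5, which is odd.

(→) Suppose 13r + 5 is odd. Since 13 is odd, 13r and r have the same parity, so 13r + 5 ≡ r + 5 (mod 2). As 5 is odd, 13r + 5 is odd exactly when r is even. Thus r is even.

The biconditional holds.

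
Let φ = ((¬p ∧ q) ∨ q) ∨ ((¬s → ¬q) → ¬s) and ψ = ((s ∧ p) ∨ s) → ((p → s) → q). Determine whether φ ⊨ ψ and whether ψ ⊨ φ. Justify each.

Both directions hold.

[⇒] Assume the antecedent. If s is true, the antecedent forces (s = T, p = F, q = T) or (s = T, p = T, q = T), and ((s ∧ p) ∨ s) → ((p → s) → q) holds there. If s is false, ((s ∧ p) ∨ s) → ((p → s) → q) reduces to true regardless of the other variables. Either way ((s ∧ p) ∨ s) → ((p → s) → q) holds.

[⇐] Assume the antecedent. If s is true, the antecedent forces (s = T, p = F, q = T) or (s = T, p = T, q = T), and the consequent holds there. If s is false, the consequent reduces to true regardless of the other variables. Either way the consequent holds.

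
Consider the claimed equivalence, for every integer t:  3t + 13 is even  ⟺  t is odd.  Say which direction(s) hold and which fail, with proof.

Equivalent; both directions hold.

(⟸) Suppose t is odd; write t = 2j + 1. Then 3t + 13 = 3·(2j + 1) + 13 = 2·3j + 16, which is even.

(⟹) Suppose 3t + 13 is even. Since 3 is odd, 3t and t have the same parity, so 3t + 13 ≡ t + 13 (mod 2). As 13 is odd, 3t + 13 is even exactly when t is odd. Thus t is odd.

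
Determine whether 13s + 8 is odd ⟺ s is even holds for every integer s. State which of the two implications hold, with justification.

Forward direction. This fails: s = 7 gives 13s + 8 = 99, which is odd, but 7 is odd, not even.

Converse. This also fails: s = 4 is even, but 13s + 8 = 60 is even, not odd.

Neither implication holds.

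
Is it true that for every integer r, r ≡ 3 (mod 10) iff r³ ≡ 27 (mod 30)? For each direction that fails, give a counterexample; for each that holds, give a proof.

Only the reverse direction holds.

(⇒) This fails: take r = 13. Then 13 ≡ 3 (mod 10), but 13³ = 2197 ≡ 7 (mod 30), not 27.

(⇐) Conversely, the residues r modulo 30 with r³ ≡ 27 (mod 30) are exactly {3}, and each is ≡ 3 (mod 10).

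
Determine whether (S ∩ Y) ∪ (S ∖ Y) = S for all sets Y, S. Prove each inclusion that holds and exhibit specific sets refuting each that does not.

The two sets are equal.

(⊆) Let x ∈ (S ∩ Y) ∪ (S ∖ Y). Then either x ∈ S and x ∉ Y; or x ∈ Y ∩ S. In each case x ∈ S, so (S ∩ Y) ∪ (S ∖ Y) ⊆ S.

(⊇) Let x ∈ S. Then either x ∈ S and x ∉ Y; or x ∈ Y ∩ S. In each case x ∈ (S ∩ Y) ∪ (S ∖ Y), so S ⊆ (S ∩ Y) ∪ (S ∖ Y).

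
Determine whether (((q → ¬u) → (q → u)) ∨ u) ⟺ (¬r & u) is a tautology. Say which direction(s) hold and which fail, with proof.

(→) This fails. Under q = F, r = F, u = F, the left side is true but the right side is false.

(←) Assume the antecedent. If q is true, the antecedent forces (q = T, r = F, u = T), and ((q → ¬u) → (q → u)) ∨ u holds there. If q is false, ((q → ¬u) → (q → u)) ∨ u reduces to true regardless of the other variables. Either way ((q → ¬u) → (q → u)) ∨ u holds.

Only the reverse direction holds.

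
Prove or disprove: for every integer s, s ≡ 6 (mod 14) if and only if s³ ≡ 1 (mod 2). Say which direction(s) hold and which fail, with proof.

(→) This fails: take s = 6. Then 6 ≡ 6 (mod 14), but 6³ = 216 ≡ 0 (mod 2), not 1.

(←) This fails: take s = 1. Then 1³ = 1 ≡ 1 (mod 2), yet 1 ≡ 1 (mod 14), not 6.

(⇒) fails and (⇐) fails.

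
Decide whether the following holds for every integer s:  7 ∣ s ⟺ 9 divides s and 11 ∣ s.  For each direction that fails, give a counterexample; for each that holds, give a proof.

(⟹) This fails: take s = 7. Certainly 7 ∣ 7, but 9 ∤ 7.

(⟸) This fails: take s = 99. Both 9 ∣ 99 and 11 ∣ 99, yet 99 is not a multiple of 7 (since 99 = 14·7 + 1), so 7 ∤ 99.

Both directions fail.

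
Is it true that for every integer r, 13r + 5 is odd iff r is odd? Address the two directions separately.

(⇒) fails and (⇐) fails.

Forward direction. This fails: r = 6 gives 13r + 5 = 83, which is odd, but 6 is even, not odd.

Converse. This also fails: r = 1 is odd, but 13r + 5 = 18 is even, not odd.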